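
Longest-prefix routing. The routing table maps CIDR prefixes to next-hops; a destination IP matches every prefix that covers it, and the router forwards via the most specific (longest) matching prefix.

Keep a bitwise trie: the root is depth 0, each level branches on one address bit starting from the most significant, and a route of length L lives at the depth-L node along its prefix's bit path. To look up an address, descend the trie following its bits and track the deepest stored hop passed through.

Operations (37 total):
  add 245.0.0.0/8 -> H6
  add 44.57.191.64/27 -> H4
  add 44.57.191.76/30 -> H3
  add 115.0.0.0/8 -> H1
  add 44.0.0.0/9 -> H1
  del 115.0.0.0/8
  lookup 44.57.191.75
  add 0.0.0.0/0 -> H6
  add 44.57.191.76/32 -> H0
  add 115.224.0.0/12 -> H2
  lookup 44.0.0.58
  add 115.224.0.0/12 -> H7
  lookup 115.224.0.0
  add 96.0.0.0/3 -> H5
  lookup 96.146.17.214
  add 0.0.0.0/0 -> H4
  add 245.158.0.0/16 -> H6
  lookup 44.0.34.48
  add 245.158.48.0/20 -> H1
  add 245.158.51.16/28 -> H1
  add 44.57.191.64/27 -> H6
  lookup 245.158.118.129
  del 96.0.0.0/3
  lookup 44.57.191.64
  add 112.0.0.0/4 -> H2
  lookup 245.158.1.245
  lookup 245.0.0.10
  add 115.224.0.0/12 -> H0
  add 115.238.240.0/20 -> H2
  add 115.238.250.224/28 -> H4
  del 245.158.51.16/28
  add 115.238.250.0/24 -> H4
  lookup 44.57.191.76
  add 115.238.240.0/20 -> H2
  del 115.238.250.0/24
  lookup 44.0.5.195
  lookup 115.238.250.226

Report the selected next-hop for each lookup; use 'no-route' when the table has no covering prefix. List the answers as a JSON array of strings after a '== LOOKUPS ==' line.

Process each operation:
  + 245.0.0.0/8 (H6) depth=8
  + 44.57.191.64/27 (H4) depth=27
  + 44.57.191.76/30 (H3) depth=30
  + 115.0.0.0/8 (H1) depth=8
  + 44.0.0.0/9 (H1) depth=9
  del 115.0.0.0/8 (clear depth 8)
  ? 44.57.191.75  path d0:-→d1:-→d2:-→d3:-→d4:-→d5:-→d6:-→d7:-→d8:-→d9:H1→d10:-→d11:-→d12:-→d13:-→d14:-→d15:-→d16:-→d17:-→d18:-→d19:-→d20:-→d21:-→d22:-→d23:-→d24:-→d25:-→d26:-→d27:H4→d28:-→d29:-  best=H4
  + 0.0.0.0/0 (H6) depth=0
  + 44.57.191.76/32 (H0) depth=32
  + 115.224.0.0/12 (H2) depth=12
  ? 44.0.0.58  path d0:H6→d1:-→d2:-→d3:-→d4:-→d5:-→d6:-→d7:-→d8:-→d9:H1→d10:-  best=H1
  + 115.224.0.0/12 (H7) depth=12
  ? 115.224.0.0  path d0:H6→d1:-→d2:-→d3:-→d4:-→d5:-→d6:-→d7:-→d8:-→d9:-→d10:-→d11:-→d12:H7  best=H7
  + 96.0.0.0/3 (H5) depth=3
  ? 96.146.17.214  path d0:H6→d1:-→d2:-→d3:H5  best=H5
  + 0.0.0.0/0 (H4) depth=0
  + 245.158.0.0/16 (H6) depth=16
  ? 44.0.34.48  path d0:H4→d1:-→d2:-→d3:-→d4:-→d5:-→d6:-→d7:-→d8:-→d9:H1→d10:-  best=H1
  + 245.158.48.0/20 (H1) depth=20
  + 245.158.51.16/28 (H1) depth=28
  + 44.57.191.64/27 (H6) depth=27
  ? 245.158.118.129  path d0:H4→d1:-→d2:-→d3:-→d4:-→d5:-→d6:-→d7:-→d8:H6→d9:-→d10:-→d11:-→d12:-→d13:-→d14:-→d15:-→d16:H6→d17:-  best=H6
  del 96.0.0.0/3 (clear depth 3)
  ? 44.57.191.64  path d0:H4→d1:-→d2:-→d3:-→d4:-→d5:-→d6:-→d7:-→d8:-→d9:H1→d10:-→d11:-→d12:-→d13:-→d14:-→d15:-→d16:-→d17:-→d18:-→d19:-→d20:-→d21:-→d22:-→d23:-→d24:-→d25:-→d26:-→d27:H6→d28:-  best=H6
  + 112.0.0.0/4 (H2) depth=4
  ? 245.158.1.245  path d0:H4→d1:-→d2:-→d3:-→d4:-→d5:-→d6:-→d7:-→d8:H6→d9:-→d10:-→d11:-→d12:-→d13:-→d14:-→d15:-→d16:H6→d17:-→d18:-  best=H6
  ? 245.0.0.10  path d0:H4→d1:-→d2:-→d3:-→d4:-→d5:-→d6:-→d7:-→d8:H6  best=H6
  + 115.224.0.0/12 (H0) depth=12
  + 115.238.240.0/20 (H2) depth=20
  + 115.238.250.224/28 (H4) depth=28
  del 245.158.51.16/28 (clear depth 28)
  + 115.238.250.0/24 (H4) depth=24
  ? 44.57.191.76  path d0:H4→d1:-→d2:-→d3:-→d4:-→d5:-→d6:-→d7:-→d8:-→d9:H1→d10:-→d11:-→d12:-→d13:-→d14:-→d15:-→d16:-→d17:-→d18:-→d19:-→d20:-→d21:-→d22:-→d23:-→d24:-→d25:-→d26:-→d27:H6→d28:-→d29:-→d30:H3→d31:-→d32:H0  best=H0
  + 115.238.240.0/20 (H2) depth=20
  del 115.238.250.0/24 (clear depth 24)
  ? 44.0.5.195  path d0:H4→d1:-→d2:-→d3:-→d4:-→d5:-→d6:-→d7:-→d8:-→d9:H1→d10:-  best=H1
  ? 115.238.250.226  path d0:H4→d1:-→d2:-→d3:-→d4:H2→d5:-→d6:-→d7:-→d8:-→d9:-→d10:-→d11:-→d12:H0→d13:-→d14:-→d15:-→d16:-→d17:-→d18:-→d19:-→d20:H2→d21:-→d22:-→d23:-→d24:-→d25:-→d26:-→d27:-→d28:H4  best=H4

== LOOKUPS ==
["H4","H1","H7","H5","H1","H6","H6","H6","H6","H0","H1","H4"]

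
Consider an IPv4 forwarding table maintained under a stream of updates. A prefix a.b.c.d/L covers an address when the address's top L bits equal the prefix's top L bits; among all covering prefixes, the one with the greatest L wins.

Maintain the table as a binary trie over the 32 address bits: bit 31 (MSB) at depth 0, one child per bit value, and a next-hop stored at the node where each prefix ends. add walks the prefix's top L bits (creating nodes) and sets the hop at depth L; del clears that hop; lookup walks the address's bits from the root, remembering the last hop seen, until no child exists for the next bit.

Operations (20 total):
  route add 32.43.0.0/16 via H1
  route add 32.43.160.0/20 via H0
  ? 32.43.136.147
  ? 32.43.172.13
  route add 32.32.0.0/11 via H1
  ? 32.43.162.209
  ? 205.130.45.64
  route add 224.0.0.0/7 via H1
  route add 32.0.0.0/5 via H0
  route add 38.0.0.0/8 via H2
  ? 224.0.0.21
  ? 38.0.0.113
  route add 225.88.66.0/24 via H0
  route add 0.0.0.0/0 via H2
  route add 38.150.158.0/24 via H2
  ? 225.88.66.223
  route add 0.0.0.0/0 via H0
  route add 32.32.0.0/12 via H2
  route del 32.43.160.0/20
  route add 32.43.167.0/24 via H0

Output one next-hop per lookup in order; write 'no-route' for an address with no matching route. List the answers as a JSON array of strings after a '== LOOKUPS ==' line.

Process each operation:
  add 32.43.0.0/16 -> H1 at depth 16
  add 32.43.160.0/20 -> H0 at depth 20
  Q 32.43.136.147: descend 001000000010101110 ; hops seen [H1] ; pick H1
  Q 32.43.172.13: descend 00100000001010111010 ; hops seen [H1,H0] ; pick H0
  add 32.32.0.0/11 -> H1 at depth 11
  Q 32.43.162.209: descend 00100000001010111010 ; hops seen [H1,H1,H0] ; pick H0
  Q 205.130.45.64: descend ε ; hops seen [∅] ; pick no-route
  add 224.0.0.0/7 -> H1 at depth 7
  add 32.0.0.0/5 -> H0 at depth 5
  add 38.0.0.0/8 -> H2 at depth 8
  Q 224.0.0.21: descend 1110000 ; hops seen [H1] ; pick H1
  Q 38.0.0.113: descend 00100110 ; hops seen [H0,H2] ; pick H2
  add 225.88.66.0/24 -> H0 at depth 24
  add 0.0.0.0/0 -> H2 at depth 0
  add 38.150.158.0/24 -> H2 at depth 24
  Q 225.88.66.223: descend 111000010101100001000010 ; hops seen [H2,H1,H0] ; pick H0
  add 0.0.0.0/0 -> H0 at depth 0
  add 32.32.0.0/12 -> H2 at depth 12
  - 32.43.160.0/20 clear@20
  add 32.43.167.0/24 -> H0 at depth 24

== LOOKUPS ==
["H1","H0","H0","no-route","H1","H2","H0"]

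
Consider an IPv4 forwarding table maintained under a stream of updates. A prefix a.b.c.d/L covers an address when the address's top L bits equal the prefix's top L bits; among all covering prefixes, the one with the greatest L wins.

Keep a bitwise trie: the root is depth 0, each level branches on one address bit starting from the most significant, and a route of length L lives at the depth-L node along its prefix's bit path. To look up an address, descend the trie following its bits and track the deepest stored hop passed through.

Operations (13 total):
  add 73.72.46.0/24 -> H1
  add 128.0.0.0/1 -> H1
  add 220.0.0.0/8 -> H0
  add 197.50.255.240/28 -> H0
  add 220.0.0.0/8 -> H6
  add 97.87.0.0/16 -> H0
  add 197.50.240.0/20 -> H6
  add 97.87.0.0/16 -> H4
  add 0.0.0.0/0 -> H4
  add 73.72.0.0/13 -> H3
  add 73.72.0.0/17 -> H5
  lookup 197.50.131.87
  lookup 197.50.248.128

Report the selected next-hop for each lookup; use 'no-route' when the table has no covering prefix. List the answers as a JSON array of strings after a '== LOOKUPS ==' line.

Apply in order:
  + 73.72.46.0/24 (H1) depth=24
  + 128.0.0.0/1 (H1) depth=1
  + 220.0.0.0/8 (H0) depth=8
  + 197.50.255.240/28 (H0) depth=28
  + 220.0.0.0/8 (H6) depth=8
  + 97.87.0.0/16 (H0) depth=16
  + 197.50.240.0/20 (H6) depth=20
  + 97.87.0.0/16 (H4) depth=16
  + 0.0.0.0/0 (H4) depth=0
  + 73.72.0.0/13 (H3) depth=13
  + 73.72.0.0/17 (H5) depth=17
  ? 197.50.131.87  path d0:H4→d1:H1→d2:-→d3:-→d4:-→d5:-→d6:-→d7:-→d8:-→d9:-→d10:-→d11:-→d12:-→d13:-→d14:-→d15:-→d16:-→d17:-  best=H1
  ? 197.50.248.128  path d0:H4→d1:H1→d2:-→d3:-→d4:-→d5:-→d6:-→d7:-→d8:-→d9:-→d10:-→d11:-→d12:-→d13:-→d14:-→d15:-→d16:-→d17:-→d18:-→d19:-→d20:H6→d21:-  best=H6

== LOOKUPS ==
["H1","H6"]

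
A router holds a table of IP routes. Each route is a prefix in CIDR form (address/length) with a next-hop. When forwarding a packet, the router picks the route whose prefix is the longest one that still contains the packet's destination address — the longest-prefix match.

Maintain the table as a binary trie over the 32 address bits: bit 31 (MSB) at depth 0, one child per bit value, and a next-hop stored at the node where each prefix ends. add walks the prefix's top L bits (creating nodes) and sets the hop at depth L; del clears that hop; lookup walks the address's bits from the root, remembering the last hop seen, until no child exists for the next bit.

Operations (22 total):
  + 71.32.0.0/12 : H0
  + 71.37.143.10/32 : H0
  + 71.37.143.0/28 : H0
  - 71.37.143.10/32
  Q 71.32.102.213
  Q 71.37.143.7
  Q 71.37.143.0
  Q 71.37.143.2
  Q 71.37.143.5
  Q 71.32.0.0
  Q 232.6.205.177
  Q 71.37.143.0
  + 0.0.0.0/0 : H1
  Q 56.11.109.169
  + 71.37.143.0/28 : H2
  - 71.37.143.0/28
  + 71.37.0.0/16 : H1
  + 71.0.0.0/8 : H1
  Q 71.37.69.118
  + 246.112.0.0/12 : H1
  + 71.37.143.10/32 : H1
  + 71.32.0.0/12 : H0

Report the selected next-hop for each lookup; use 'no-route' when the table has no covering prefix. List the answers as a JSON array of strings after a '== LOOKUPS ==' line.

Apply in order:
  add 71.32.0.0/12 -> H0 at depth 12
  add 71.37.143.10/32 -> H0 at depth 32
  add 71.37.143.0/28 -> H0 at depth 28
  - 71.37.143.10/32 clear@32
  ? 71.32.102.213  path d0:-→d1:-→d2:-→d3:-→d4:-→d5:-→d6:-→d7:-→d8:-→d9:-→d10:-→d11:-→d12:H0→d13:-  best=H0
  ? 71.37.143.7  path d0:-→d1:-→d2:-→d3:-→d4:-→d5:-→d6:-→d7:-→d8:-→d9:-→d10:-→d11:-→d12:H0→d13:-→d14:-→d15:-→d16:-→d17:-→d18:-→d19:-→d20:-→d21:-→d22:-→d23:-→d24:-→d25:-→d26:-→d27:-→d28:H0  best=H0
  ? 71.37.143.0  path d0:-→d1:-→d2:-→d3:-→d4:-→d5:-→d6:-→d7:-→d8:-→d9:-→d10:-→d11:-→d12:H0→d13:-→d14:-→d15:-→d16:-→d17:-→d18:-→d19:-→d20:-→d21:-→d22:-→d23:-→d24:-→d25:-→d26:-→d27:-→d28:H0  best=H0
  ? 71.37.143.2  path d0:-→d1:-→d2:-→d3:-→d4:-→d5:-→d6:-→d7:-→d8:-→d9:-→d10:-→d11:-→d12:H0→d13:-→d14:-→d15:-→d16:-→d17:-→d18:-→d19:-→d20:-→d21:-→d22:-→d23:-→d24:-→d25:-→d26:-→d27:-→d28:H0  best=H0
  ? 71.37.143.5  path d0:-→d1:-→d2:-→d3:-→d4:-→d5:-→d6:-→d7:-→d8:-→d9:-→d10:-→d11:-→d12:H0→d13:-→d14:-→d15:-→d16:-→d17:-→d18:-→d19:-→d20:-→d21:-→d22:-→d23:-→d24:-→d25:-→d26:-→d27:-→d28:H0  best=H0
  ? 71.32.0.0  path d0:-→d1:-→d2:-→d3:-→d4:-→d5:-→d6:-→d7:-→d8:-→d9:-→d10:-→d11:-→d12:H0→d13:-  best=H0
  ? 232.6.205.177  path d0:-  best=no-route
  ? 71.37.143.0  path d0:-→d1:-→d2:-→d3:-→d4:-→d5:-→d6:-→d7:-→d8:-→d9:-→d10:-→d11:-→d12:H0→d13:-→d14:-→d15:-→d16:-→d17:-→d18:-→d19:-→d20:-→d21:-→d22:-→d23:-→d24:-→d25:-→d26:-→d27:-→d28:H0  best=H0
  add 0.0.0.0/0 -> H1 at depth 0
  ? 56.11.109.169  path d0:H1→d1:-  best=H1
  add 71.37.143.0/28 -> H2 at depth 28
  - 71.37.143.0/28 clear@28
  add 71.37.0.0/16 -> H1 at depth 16
  add 71.0.0.0/8 -> H1 at depth 8
  ? 71.37.69.118  path d0:H1→d1:-→d2:-→d3:-→d4:-→d5:-→d6:-→d7:-→d8:H1→d9:-→d10:-→d11:-→d12:H0→d13:-→d14:-→d15:-→d16:H1  best=H1
  add 246.112.0.0/12 -> H1 at depth 12
  add 71.37.143.10/32 -> H1 at depth 32
  add 71.32.0.0/12 -> H0 at depth 12

== LOOKUPS ==
["H0","H0","H0","H0","H0","H0","no-route","H0","H1","H1"]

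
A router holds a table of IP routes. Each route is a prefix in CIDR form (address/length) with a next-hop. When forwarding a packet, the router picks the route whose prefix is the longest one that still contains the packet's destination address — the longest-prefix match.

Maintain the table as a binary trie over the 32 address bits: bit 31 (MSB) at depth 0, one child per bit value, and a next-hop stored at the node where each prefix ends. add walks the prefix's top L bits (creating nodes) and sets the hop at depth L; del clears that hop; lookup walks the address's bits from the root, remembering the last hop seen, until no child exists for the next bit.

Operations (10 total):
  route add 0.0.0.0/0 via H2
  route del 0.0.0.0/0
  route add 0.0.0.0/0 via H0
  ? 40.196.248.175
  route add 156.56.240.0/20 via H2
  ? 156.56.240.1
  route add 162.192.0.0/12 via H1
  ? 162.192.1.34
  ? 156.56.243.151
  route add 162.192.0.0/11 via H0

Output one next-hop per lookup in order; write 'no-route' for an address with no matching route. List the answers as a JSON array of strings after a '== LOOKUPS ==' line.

Process each operation:
  add 0.0.0.0/0 -> H2 at depth 0
  del 0.0.0.0/0 (clear depth 0)
  add 0.0.0.0/0 -> H0 at depth 0
  ? 40.196.248.175  path d0:H0  best=H0
  add 156.56.240.0/20 -> H2 at depth 20
  ? 156.56.240.1  path d0:H0→d1:-→d2:-→d3:-→d4:-→d5:-→d6:-→d7:-→d8:-→d9:-→d10:-→d11:-→d12:-→d13:-→d14:-→d15:-→d16:-→d17:-→d18:-→d19:-→d20:H2  best=H2
  add 162.192.0.0/12 -> H1 at depth 12
  ? 162.192.1.34  path d0:H0→d1:-→d2:-→d3:-→d4:-→d5:-→d6:-→d7:-→d8:-→d9:-→d10:-→d11:-→d12:H1  best=H1
  ? 156.56.243.151  path d0:H0→d1:-→d2:-→d3:-→d4:-→d5:-→d6:-→d7:-→d8:-→d9:-→d10:-→d11:-→d12:-→d13:-→d14:-→d15:-→d16:-→d17:-→d18:-→d19:-→d20:H2  best=H2
  add 162.192.0.0/11 -> H0 at depth 11

== LOOKUPS ==
["H0","H2","H1","H2"]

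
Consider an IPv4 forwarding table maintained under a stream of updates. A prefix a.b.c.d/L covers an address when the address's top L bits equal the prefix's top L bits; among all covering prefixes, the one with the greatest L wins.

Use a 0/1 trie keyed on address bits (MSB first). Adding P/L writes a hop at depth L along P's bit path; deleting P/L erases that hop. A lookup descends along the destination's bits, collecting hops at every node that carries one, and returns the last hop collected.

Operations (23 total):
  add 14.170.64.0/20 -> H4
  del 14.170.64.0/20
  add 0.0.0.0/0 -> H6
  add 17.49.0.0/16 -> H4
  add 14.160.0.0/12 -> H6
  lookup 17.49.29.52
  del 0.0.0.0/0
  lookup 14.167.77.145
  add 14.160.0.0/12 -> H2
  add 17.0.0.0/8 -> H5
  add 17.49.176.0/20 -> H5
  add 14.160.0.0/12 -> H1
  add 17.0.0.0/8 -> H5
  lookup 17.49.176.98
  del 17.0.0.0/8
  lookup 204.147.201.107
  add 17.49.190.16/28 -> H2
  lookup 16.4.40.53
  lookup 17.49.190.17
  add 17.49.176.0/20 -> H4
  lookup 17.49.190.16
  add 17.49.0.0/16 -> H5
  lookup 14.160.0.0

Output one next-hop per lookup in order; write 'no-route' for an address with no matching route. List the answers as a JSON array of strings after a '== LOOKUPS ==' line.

Trace:
  add 14.170.64.0/20 -> H4 at depth 20
  del 14.170.64.0/20 (clear depth 20)
  add 0.0.0.0/0 -> H6 at depth 0
  add 17.49.0.0/16 -> H4 at depth 16
  add 14.160.0.0/12 -> H6 at depth 12
  Q 17.49.29.52: descend 0001000100110001 ; hops seen [H6,H4] ; pick H4
  del 0.0.0.0/0 (clear depth 0)
  Q 14.167.77.145: descend 000011101010 ; hops seen [H6] ; pick H6
  add 14.160.0.0/12 -> H2 at depth 12
  add 17.0.0.0/8 -> H5 at depth 8
  add 17.49.176.0/20 -> H5 at depth 20
  add 14.160.0.0/12 -> H1 at depth 12
  add 17.0.0.0/8 -> H5 at depth 8
  Q 17.49.176.98: descend 00010001001100011011 ; hops seen [H5,H4,H5] ; pick H5
  del 17.0.0.0/8 (clear depth 8)
  Q 204.147.201.107: descend ε ; hops seen [∅] ; pick no-route
  add 17.49.190.16/28 -> H2 at depth 28
  Q 16.4.40.53: descend 0001000 ; hops seen [∅] ; pick no-route
  Q 17.49.190.17: descend 0001000100110001101111100001 ; hops seen [H4,H5,H2] ; pick H2
  add 17.49.176.0/20 -> H4 at depth 20
  Q 17.49.190.16: descend 0001000100110001101111100001 ; hops seen [H4,H4,H2] ; pick H2
  add 17.49.0.0/16 -> H5 at depth 16
  Q 14.160.0.0: descend 000011101010 ; hops seen [H1] ; pick H1

== LOOKUPS ==
["H4","H6","H5","no-route","no-route","H2","H2","H1"]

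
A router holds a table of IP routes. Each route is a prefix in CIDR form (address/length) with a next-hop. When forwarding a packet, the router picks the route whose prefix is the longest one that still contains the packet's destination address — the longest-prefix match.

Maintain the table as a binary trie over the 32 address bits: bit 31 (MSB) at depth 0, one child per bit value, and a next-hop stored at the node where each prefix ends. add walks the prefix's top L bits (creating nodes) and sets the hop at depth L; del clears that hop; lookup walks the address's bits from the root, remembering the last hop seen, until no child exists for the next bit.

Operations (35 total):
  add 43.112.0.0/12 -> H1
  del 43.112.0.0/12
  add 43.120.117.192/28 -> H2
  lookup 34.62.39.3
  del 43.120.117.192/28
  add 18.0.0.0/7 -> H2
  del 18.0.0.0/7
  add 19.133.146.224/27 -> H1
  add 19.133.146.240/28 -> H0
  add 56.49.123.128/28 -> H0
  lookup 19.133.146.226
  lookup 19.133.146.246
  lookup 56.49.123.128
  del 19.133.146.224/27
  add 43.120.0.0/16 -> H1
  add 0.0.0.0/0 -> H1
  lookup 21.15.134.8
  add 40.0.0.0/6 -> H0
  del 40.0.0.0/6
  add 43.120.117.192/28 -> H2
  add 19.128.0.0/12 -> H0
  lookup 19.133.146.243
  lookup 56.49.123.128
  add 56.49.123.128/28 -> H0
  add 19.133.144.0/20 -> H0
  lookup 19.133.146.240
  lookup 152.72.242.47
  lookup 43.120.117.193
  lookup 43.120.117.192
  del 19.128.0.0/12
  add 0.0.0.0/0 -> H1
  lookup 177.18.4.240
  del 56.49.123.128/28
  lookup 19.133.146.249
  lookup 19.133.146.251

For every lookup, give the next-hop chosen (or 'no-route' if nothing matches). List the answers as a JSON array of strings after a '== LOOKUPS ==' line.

Process each operation:
  add 43.112.0.0/12 -> H1 at depth 12
  del 43.112.0.0/12 (clear depth 12)
  add 43.120.117.192/28 -> H2 at depth 28
  ? 34.62.39.3  path d0:-→d1:-→d2:-→d3:-→d4:-  best=no-route
  del 43.120.117.192/28 (clear depth 28)
  add 18.0.0.0/7 -> H2 at depth 7
  del 18.0.0.0/7 (clear depth 7)
  add 19.133.146.224/27 -> H1 at depth 27
  add 19.133.146.240/28 -> H0 at depth 28
  add 56.49.123.128/28 -> H0 at depth 28
  ? 19.133.146.226  path d0:-→d1:-→d2:-→d3:-→d4:-→d5:-→d6:-→d7:-→d8:-→d9:-→d10:-→d11:-→d12:-→d13:-→d14:-→d15:-→d16:-→d17:-→d18:-→d19:-→d20:-→d21:-→d22:-→d23:-→d24:-→d25:-→d26:-→d27:H1  best=H1
  ? 19.133.146.246  path d0:-→d1:-→d2:-→d3:-→d4:-→d5:-→d6:-→d7:-→d8:-→d9:-→d10:-→d11:-→d12:-→d13:-→d14:-→d15:-→d16:-→d17:-→d18:-→d19:-→d20:-→d21:-→d22:-→d23:-→d24:-→d25:-→d26:-→d27:H1→d28:H0  best=H0
  ? 56.49.123.128  path d0:-→d1:-→d2:-→d3:-→d4:-→d5:-→d6:-→d7:-→d8:-→d9:-→d10:-→d11:-→d12:-→d13:-→d14:-→d15:-→d16:-→d17:-→d18:-→d19:-→d20:-→d21:-→d22:-→d23:-→d24:-→d25:-→d26:-→d27:-→d28:H0  best=H0
  del 19.133.146.224/27 (clear depth 27)
  add 43.120.0.0/16 -> H1 at depth 16
  add 0.0.0.0/0 -> H1 at depth 0
  ? 21.15.134.8  path d0:H1→d1:-→d2:-→d3:-→d4:-→d5:-  best=H1
  add 40.0.0.0/6 -> H0 at depth 6
  del 40.0.0.0/6 (clear depth 6)
  add 43.120.117.192/28 -> H2 at depth 28
  add 19.128.0.0/12 -> H0 at depth 12
  ? 19.133.146.243  path d0:H1→d1:-→d2:-→d3:-→d4:-→d5:-→d6:-→d7:-→d8:-→d9:-→d10:-→d11:-→d12:H0→d13:-→d14:-→d15:-→d16:-→d17:-→d18:-→d19:-→d20:-→d21:-→d22:-→d23:-→d24:-→d25:-→d26:-→d27:-→d28:H0  best=H0
  ? 56.49.123.128  path d0:H1→d1:-→d2:-→d3:-→d4:-→d5:-→d6:-→d7:-→d8:-→d9:-→d10:-→d11:-→d12:-→d13:-→d14:-→d15:-→d16:-→d17:-→d18:-→d19:-→d20:-→d21:-→d22:-→d23:-→d24:-→d25:-→d26:-→d27:-→d28:H0  best=H0
  add 56.49.123.128/28 -> H0 at depth 28
  add 19.133.144.0/20 -> H0 at depth 20
  ? 19.133.146.240  path d0:H1→d1:-→d2:-→d3:-→d4:-→d5:-→d6:-→d7:-→d8:-→d9:-→d10:-→d11:-→d12:H0→d13:-→d14:-→d15:-→d16:-→d17:-→d18:-→d19:-→d20:H0→d21:-→d22:-→d23:-→d24:-→d25:-→d26:-→d27:-→d28:H0  best=H0
  ? 152.72.242.47  path d0:H1  best=H1
  ? 43.120.117.193  path d0:H1→d1:-→d2:-→d3:-→d4:-→d5:-→d6:-→d7:-→d8:-→d9:-→d10:-→d11:-→d12:-→d13:-→d14:-→d15:-→d16:H1→d17:-→d18:-→d19:-→d20:-→d21:-→d22:-→d23:-→d24:-→d25:-→d26:-→d27:-→d28:H2  best=H2
  ? 43.120.117.192  path d0:H1→d1:-→d2:-→d3:-→d4:-→d5:-→d6:-→d7:-→d8:-→d9:-→d10:-→d11:-→d12:-→d13:-→d14:-→d15:-→d16:H1→d17:-→d18:-→d19:-→d20:-→d21:-→d22:-→d23:-→d24:-→d25:-→d26:-→d27:-→d28:H2  best=H2
  del 19.128.0.0/12 (clear depth 12)
  add 0.0.0.0/0 -> H1 at depth 0
  ? 177.18.4.240  path d0:H1  best=H1
  del 56.49.123.128/28 (clear depth 28)
  ? 19.133.146.249  path d0:H1→d1:-→d2:-→d3:-→d4:-→d5:-→d6:-→d7:-→d8:-→d9:-→d10:-→d11:-→d12:-→d13:-→d14:-→d15:-→d16:-→d17:-→d18:-→d19:-→d20:H0→d21:-→d22:-→d23:-→d24:-→d25:-→d26:-→d27:-→d28:H0  best=H0
  ? 19.133.146.251  path d0:H1→d1:-→d2:-→d3:-→d4:-→d5:-→d6:-→d7:-→d8:-→d9:-→d10:-→d11:-→d12:-→d13:-→d14:-→d15:-→d16:-→d17:-→d18:-→d19:-→d20:H0→d21:-→d22:-→d23:-→d24:-→d25:-→d26:-→d27:-→d28:H0  best=H0

== LOOKUPS ==
["no-route","H1","H0","H0","H1","H0","H0","H0","H1","H2","H2","H1","H0","H0"]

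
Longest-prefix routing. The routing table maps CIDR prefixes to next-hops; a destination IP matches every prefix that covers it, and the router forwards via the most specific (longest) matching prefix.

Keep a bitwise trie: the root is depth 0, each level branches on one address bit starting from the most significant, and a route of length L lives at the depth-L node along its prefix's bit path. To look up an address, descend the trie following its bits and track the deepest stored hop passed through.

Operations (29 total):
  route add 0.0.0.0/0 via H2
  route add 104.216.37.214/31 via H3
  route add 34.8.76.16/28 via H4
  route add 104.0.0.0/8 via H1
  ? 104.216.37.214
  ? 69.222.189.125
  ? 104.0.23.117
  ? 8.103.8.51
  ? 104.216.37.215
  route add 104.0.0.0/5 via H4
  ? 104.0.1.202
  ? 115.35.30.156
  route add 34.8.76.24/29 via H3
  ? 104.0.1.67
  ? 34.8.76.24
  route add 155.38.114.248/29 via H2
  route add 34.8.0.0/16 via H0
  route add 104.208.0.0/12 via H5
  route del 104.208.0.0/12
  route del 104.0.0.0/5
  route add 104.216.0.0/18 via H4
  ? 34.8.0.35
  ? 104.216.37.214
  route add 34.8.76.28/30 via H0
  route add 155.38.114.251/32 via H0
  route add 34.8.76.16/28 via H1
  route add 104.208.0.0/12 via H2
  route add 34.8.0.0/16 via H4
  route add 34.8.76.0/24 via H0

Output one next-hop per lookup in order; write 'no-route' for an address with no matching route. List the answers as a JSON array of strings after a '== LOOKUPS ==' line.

Trace:
  + 0.0.0.0/0 (H2) depth=0
  + 104.216.37.214/31 (H3) depth=31
  + 34.8.76.16/28 (H4) depth=28
  + 104.0.0.0/8 (H1) depth=8
  Q 104.216.37.214: descend 0110100011011000001001011101011 ; hops seen [H2,H1,H3] ; pick H3
  Q 69.222.189.125: descend 01 ; hops seen [H2] ; pick H2
  Q 104.0.23.117: descend 01101000 ; hops seen [H2,H1] ; pick H1
  Q 8.103.8.51: descend 00 ; hops seen [H2] ; pick H2
  Q 104.216.37.215: descend 0110100011011000001001011101011 ; hops seen [H2,H1,H3] ; pick H3
  + 104.0.0.0/5 (H4) depth=5
  Q 104.0.1.202: descend 01101000 ; hops seen [H2,H4,H1] ; pick H1
  Q 115.35.30.156: descend 011 ; hops seen [H2] ; pick H2
  + 34.8.76.24/29 (H3) depth=29
  Q 104.0.1.67: descend 01101000 ; hops seen [H2,H4,H1] ; pick H1
  Q 34.8.76.24: descend 00100010000010000100110000011 ; hops seen [H2,H4,H3] ; pick H3
  + 155.38.114.248/29 (H2) depth=29
  + 34.8.0.0/16 (H0) depth=16
  + 104.208.0.0/12 (H5) depth=12
  - 104.208.0.0/12 clear@12
  - 104.0.0.0/5 clear@5
  + 104.216.0.0/18 (H4) depth=18
  Q 34.8.0.35: descend 00100010000010000 ; hops seen [H2,H0] ; pick H0
  Q 104.216.37.214: descend 0110100011011000001001011101011 ; hops seen [H2,H1,H4,H3] ; pick H3
  + 34.8.76.28/30 (H0) depth=30
  + 155.38.114.251/32 (H0) depth=32
  + 34.8.76.16/28 (H1) depth=28
  + 104.208.0.0/12 (H2) depth=12
  + 34.8.0.0/16 (H4) depth=16
  + 34.8.76.0/24 (H0) depth=24

== LOOKUPS ==
["H3","H2","H1","H2","H3","H1","H2","H1","H3","H0","H3"]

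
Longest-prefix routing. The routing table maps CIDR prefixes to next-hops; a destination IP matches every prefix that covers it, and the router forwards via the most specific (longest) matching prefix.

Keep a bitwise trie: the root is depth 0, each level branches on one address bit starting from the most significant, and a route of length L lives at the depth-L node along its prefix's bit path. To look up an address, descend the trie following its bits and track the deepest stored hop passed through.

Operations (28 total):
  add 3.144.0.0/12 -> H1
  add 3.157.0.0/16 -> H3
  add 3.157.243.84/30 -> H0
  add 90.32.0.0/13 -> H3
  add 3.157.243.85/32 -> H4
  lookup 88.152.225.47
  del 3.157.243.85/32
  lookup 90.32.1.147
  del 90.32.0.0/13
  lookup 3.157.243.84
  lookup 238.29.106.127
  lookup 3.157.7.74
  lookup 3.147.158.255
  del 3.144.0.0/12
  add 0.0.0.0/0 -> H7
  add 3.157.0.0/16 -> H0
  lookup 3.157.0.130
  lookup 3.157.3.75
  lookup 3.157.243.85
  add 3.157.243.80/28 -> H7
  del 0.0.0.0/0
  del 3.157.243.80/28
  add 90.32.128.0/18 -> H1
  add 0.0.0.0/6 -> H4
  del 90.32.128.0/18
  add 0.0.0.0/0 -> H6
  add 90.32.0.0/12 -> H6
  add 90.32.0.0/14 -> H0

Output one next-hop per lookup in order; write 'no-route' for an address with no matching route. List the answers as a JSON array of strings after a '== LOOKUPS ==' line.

Process each operation:
  + 3.144.0.0/12 (H1) depth=12
  + 3.157.0.0/16 (H3) depth=16
  + 3.157.243.84/30 (H0) depth=30
  + 90.32.0.0/13 (H3) depth=13
  + 3.157.243.85/32 (H4) depth=32
  ? 88.152.225.47  path d0:-→d1:-→d2:-→d3:-→d4:-→d5:-→d6:-  best=no-route
  del 3.157.243.85/32 (clear depth 32)
  ? 90.32.1.147  path d0:-→d1:-→d2:-→d3:-→d4:-→d5:-→d6:-→d7:-→d8:-→d9:-→d10:-→d11:-→d12:-→d13:H3  best=H3
  del 90.32.0.0/13 (clear depth 13)
  ? 3.157.243.84  path d0:-→d1:-→d2:-→d3:-→d4:-→d5:-→d6:-→d7:-→d8:-→d9:-→d10:-→d11:-→d12:H1→d13:-→d14:-→d15:-→d16:H3→d17:-→d18:-→d19:-→d20:-→d21:-→d22:-→d23:-→d24:-→d25:-→d26:-→d27:-→d28:-→d29:-→d30:H0→d31:-  best=H0
  ? 238.29.106.127  path d0:-  best=no-route
  ? 3.157.7.74  path d0:-→d1:-→d2:-→d3:-→d4:-→d5:-→d6:-→d7:-→d8:-→d9:-→d10:-→d11:-→d12:H1→d13:-→d14:-→d15:-→d16:H3  best=H3
  ? 3.147.158.255  path d0:-→d1:-→d2:-→d3:-→d4:-→d5:-→d6:-→d7:-→d8:-→d9:-→d10:-→d11:-→d12:H1  best=H1
  del 3.144.0.0/12 (clear depth 12)
  + 0.0.0.0/0 (H7) depth=0
  + 3.157.0.0/16 (H0) depth=16
  ? 3.157.0.130  path d0:H7→d1:-→d2:-→d3:-→d4:-→d5:-→d6:-→d7:-→d8:-→d9:-→d10:-→d11:-→d12:-→d13:-→d14:-→d15:-→d16:H0  best=H0
  ? 3.157.3.75  path d0:H7→d1:-→d2:-→d3:-→d4:-→d5:-→d6:-→d7:-→d8:-→d9:-→d10:-→d11:-→d12:-→d13:-→d14:-→d15:-→d16:H0  best=H0
  ? 3.157.243.85  path d0:H7→d1:-→d2:-→d3:-→d4:-→d5:-→d6:-→d7:-→d8:-→d9:-→d10:-→d11:-→d12:-→d13:-→d14:-→d15:-→d16:H0→d17:-→d18:-→d19:-→d20:-→d21:-→d22:-→d23:-→d24:-→d25:-→d26:-→d27:-→d28:-→d29:-→d30:H0→d31:-→d32:-  best=H0
  + 3.157.243.80/28 (H7) depth=28
  del 0.0.0.0/0 (clear depth 0)
  del 3.157.243.80/28 (clear depth 28)
  + 90.32.128.0/18 (H1) depth=18
  + 0.0.0.0/6 (H4) depth=6
  del 90.32.128.0/18 (clear depth 18)
  + 0.0.0.0/0 (H6) depth=0
  + 90.32.0.0/12 (H6) depth=12
  + 90.32.0.0/14 (H0) depth=14

== LOOKUPS ==
["no-route","H3","H0","no-route","H3","H1","H0","H0","H0"]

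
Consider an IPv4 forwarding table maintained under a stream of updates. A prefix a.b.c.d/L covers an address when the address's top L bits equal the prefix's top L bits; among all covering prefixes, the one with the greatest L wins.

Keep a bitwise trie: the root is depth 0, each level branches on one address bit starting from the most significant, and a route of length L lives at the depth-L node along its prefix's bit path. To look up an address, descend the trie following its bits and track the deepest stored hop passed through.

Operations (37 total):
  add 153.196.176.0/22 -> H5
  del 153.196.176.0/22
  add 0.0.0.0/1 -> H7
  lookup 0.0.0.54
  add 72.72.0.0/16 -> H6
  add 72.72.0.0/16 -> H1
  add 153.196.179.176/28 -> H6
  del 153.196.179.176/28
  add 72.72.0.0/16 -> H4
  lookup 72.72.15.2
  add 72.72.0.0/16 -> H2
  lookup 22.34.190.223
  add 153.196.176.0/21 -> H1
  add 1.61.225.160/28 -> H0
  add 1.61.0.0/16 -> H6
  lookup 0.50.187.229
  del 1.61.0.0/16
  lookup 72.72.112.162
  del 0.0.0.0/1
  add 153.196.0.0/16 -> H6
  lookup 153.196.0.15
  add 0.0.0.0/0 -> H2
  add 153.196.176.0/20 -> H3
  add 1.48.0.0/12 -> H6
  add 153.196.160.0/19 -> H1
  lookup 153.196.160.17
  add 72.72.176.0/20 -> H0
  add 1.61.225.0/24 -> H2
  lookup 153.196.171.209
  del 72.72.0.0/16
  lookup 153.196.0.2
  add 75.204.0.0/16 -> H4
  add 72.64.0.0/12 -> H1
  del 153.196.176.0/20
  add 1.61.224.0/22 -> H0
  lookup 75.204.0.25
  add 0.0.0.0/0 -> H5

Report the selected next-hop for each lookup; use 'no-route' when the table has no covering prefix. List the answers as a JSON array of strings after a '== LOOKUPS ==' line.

Trace:
  add 153.196.176.0/22 -> H5 at depth 22
  - 153.196.176.0/22 clear@22
  add 0.0.0.0/1 -> H7 at depth 1
  ? 0.0.0.54  path d0:-→d1:H7  best=H7
  add 72.72.0.0/16 -> H6 at depth 16
  add 72.72.0.0/16 -> H1 at depth 16
  add 153.196.179.176/28 -> H6 at depth 28
  - 153.196.179.176/28 clear@28
  add 72.72.0.0/16 -> H4 at depth 16
  ? 72.72.15.2  path d0:-→d1:H7→d2:-→d3:-→d4:-→d5:-→d6:-→d7:-→d8:-→d9:-→d10:-→d11:-→d12:-→d13:-→d14:-→d15:-→d16:H4  best=H4
  add 72.72.0.0/16 -> H2 at depth 16
  ? 22.34.190.223  path d0:-→d1:H7  best=H7
  add 153.196.176.0/21 -> H1 at depth 21
  add 1.61.225.160/28 -> H0 at depth 28
  add 1.61.0.0/16 -> H6 at depth 16
  ? 0.50.187.229  path d0:-→d1:H7→d2:-→d3:-→d4:-→d5:-→d6:-→d7:-  best=H7
  - 1.61.0.0/16 clear@16
  ? 72.72.112.162  path d0:-→d1:H7→d2:-→d3:-→d4:-→d5:-→d6:-→d7:-→d8:-→d9:-→d10:-→d11:-→d12:-→d13:-→d14:-→d15:-→d16:H2  best=H2
  - 0.0.0.0/1 clear@1
  add 153.196.0.0/16 -> H6 at depth 16
  ? 153.196.0.15  path d0:-→d1:-→d2:-→d3:-→d4:-→d5:-→d6:-→d7:-→d8:-→d9:-→d10:-→d11:-→d12:-→d13:-→d14:-→d15:-→d16:H6  best=H6
  add 0.0.0.0/0 -> H2 at depth 0
  add 153.196.176.0/20 -> H3 at depth 20
  add 1.48.0.0/12 -> H6 at depth 12
  add 153.196.160.0/19 -> H1 at depth 19
  ? 153.196.160.17  path d0:H2→d1:-→d2:-→d3:-→d4:-→d5:-→d6:-→d7:-→d8:-→d9:-→d10:-→d11:-→d12:-→d13:-→d14:-→d15:-→d16:H6→d17:-→d18:-→d19:H1  best=H1
  add 72.72.176.0/20 -> H0 at depth 20
  add 1.61.225.0/24 -> H2 at depth 24
  ? 153.196.171.209  path d0:H2→d1:-→d2:-→d3:-→d4:-→d5:-→d6:-→d7:-→d8:-→d9:-→d10:-→d11:-→d12:-→d13:-→d14:-→d15:-→d16:H6→d17:-→d18:-→d19:H1  best=H1
  - 72.72.0.0/16 clear@16
  ? 153.196.0.2  path d0:H2→d1:-→d2:-→d3:-→d4:-→d5:-→d6:-→d7:-→d8:-→d9:-→d10:-→d11:-→d12:-→d13:-→d14:-→d15:-→d16:H6  best=H6
  add 75.204.0.0/16 -> H4 at depth 16
  add 72.64.0.0/12 -> H1 at depth 12
  - 153.196.176.0/20 clear@20
  add 1.61.224.0/22 -> H0 at depth 22
  ? 75.204.0.25  path d0:H2→d1:-→d2:-→d3:-→d4:-→d5:-→d6:-→d7:-→d8:-→d9:-→d10:-→d11:-→d12:-→d13:-→d14:-→d15:-→d16:H4  best=H4
  add 0.0.0.0/0 -> H5 at depth 0

== LOOKUPS ==
["H7","H4","H7","H7","H2","H6","H1","H1","H6","H4"]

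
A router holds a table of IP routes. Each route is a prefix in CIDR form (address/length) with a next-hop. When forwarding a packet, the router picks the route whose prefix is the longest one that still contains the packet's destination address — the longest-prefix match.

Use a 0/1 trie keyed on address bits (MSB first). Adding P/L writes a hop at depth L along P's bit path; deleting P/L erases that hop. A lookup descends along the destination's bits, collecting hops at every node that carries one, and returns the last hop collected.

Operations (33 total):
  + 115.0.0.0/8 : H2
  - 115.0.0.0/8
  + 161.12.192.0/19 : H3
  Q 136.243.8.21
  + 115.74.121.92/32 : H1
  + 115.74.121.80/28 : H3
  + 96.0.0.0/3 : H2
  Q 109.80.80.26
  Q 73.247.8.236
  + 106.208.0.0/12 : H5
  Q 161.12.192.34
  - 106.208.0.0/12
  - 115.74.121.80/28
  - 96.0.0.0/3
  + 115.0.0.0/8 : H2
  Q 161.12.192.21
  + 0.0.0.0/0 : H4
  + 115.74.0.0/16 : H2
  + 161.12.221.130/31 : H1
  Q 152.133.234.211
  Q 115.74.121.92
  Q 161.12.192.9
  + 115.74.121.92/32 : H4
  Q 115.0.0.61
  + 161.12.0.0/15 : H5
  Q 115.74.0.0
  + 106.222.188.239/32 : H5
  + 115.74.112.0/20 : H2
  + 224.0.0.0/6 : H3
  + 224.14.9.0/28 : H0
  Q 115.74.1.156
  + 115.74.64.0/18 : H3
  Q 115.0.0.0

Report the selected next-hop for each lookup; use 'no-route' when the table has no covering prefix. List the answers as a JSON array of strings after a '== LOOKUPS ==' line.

Trace:
  + 115.0.0.0/8 (H2) depth=8
  - 115.0.0.0/8 clear@8
  + 161.12.192.0/19 (H3) depth=19
  Q 136.243.8.21: descend 10 ; hops seen [∅] ; pick no-route
  + 115.74.121.92/32 (H1) depth=32
  + 115.74.121.80/28 (H3) depth=28
  + 96.0.0.0/3 (H2) depth=3
  Q 109.80.80.26: descend 011 ; hops seen [H2] ; pick H2
  Q 73.247.8.236: descend 01 ; hops seen [∅] ; pick no-route
  + 106.208.0.0/12 (H5) depth=12
  Q 161.12.192.34: descend 1010000100001100110 ; hops seen [H3] ; pick H3
  - 106.208.0.0/12 clear@12
  - 115.74.121.80/28 clear@28
  - 96.0.0.0/3 clear@3
  + 115.0.0.0/8 (H2) depth=8
  Q 161.12.192.21: descend 1010000100001100110 ; hops seen [H3] ; pick H3
  + 0.0.0.0/0 (H4) depth=0
  + 115.74.0.0/16 (H2) depth=16
  + 161.12.221.130/31 (H1) depth=31
  Q 152.133.234.211: descend 10 ; hops seen [H4] ; pick H4
  Q 115.74.121.92: descend 01110011010010100111100101011100 ; hops seen [H4,H2,H2,H1] ; pick H1
  Q 161.12.192.9: descend 1010000100001100110 ; hops seen [H4,H3] ; pick H3
  + 115.74.121.92/32 (H4) depth=32
  Q 115.0.0.61: descend 011100110 ; hops seen [H4,H2] ; pick H2
  + 161.12.0.0/15 (H5) depth=15
  Q 115.74.0.0: descend 01110011010010100 ; hops seen [H4,H2,H2] ; pick H2
  + 106.222.188.239/32 (H5) depth=32
  + 115.74.112.0/20 (H2) depth=20
  + 224.0.0.0/6 (H3) depth=6
  + 224.14.9.0/28 (H0) depth=28
  Q 115.74.1.156: descend 01110011010010100 ; hops seen [H4,H2,H2] ; pick H2
  + 115.74.64.0/18 (H3) depth=18
  Q 115.0.0.0: descend 011100110 ; hops seen [H4,H2] ; pick H2

== LOOKUPS ==
["no-route","H2","no-route","H3","H3","H4","H1","H3","H2","H2","H2","H2"]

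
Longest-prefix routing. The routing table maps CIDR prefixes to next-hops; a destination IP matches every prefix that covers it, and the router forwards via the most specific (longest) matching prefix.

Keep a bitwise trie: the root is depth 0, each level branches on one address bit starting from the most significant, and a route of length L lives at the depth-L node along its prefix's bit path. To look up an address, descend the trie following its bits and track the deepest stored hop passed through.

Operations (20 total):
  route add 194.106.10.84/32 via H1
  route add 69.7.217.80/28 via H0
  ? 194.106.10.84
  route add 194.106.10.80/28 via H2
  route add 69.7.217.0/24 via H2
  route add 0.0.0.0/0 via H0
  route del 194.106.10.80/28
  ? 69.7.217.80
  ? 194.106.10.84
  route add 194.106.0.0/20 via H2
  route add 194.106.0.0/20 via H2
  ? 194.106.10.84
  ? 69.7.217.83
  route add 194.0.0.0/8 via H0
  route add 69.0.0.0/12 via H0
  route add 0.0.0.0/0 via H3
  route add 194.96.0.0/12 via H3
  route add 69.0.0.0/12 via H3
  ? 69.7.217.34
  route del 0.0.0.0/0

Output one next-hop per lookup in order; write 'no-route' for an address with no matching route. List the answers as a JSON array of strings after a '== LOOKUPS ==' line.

Trace:
  + 194.106.10.84/32 (H1) depth=32
  + 69.7.217.80/28 (H0) depth=28
  ? 194.106.10.84  path d0:-→d1:-→d2:-→d3:-→d4:-→d5:-→d6:-→d7:-→d8:-→d9:-→d10:-→d11:-→d12:-→d13:-→d14:-→d15:-→d16:-→d17:-→d18:-→d19:-→d20:-→d21:-→d22:-→d23:-→d24:-→d25:-→d26:-→d27:-→d28:-→d29:-→d30:-→d31:-→d32:H1  best=H1
  + 194.106.10.80/28 (H2) depth=28
  + 69.7.217.0/24 (H2) depth=24
  + 0.0.0.0/0 (H0) depth=0
  - 194.106.10.80/28 clear@28
  ? 69.7.217.80  path d0:H0→d1:-→d2:-→d3:-→d4:-→d5:-→d6:-→d7:-→d8:-→d9:-→d10:-→d11:-→d12:-→d13:-→d14:-→d15:-→d16:-→d17:-→d18:-→d19:-→d20:-→d21:-→d22:-→d23:-→d24:H2→d25:-→d26:-→d27:-→d28:H0  best=H0
  ? 194.106.10.84  path d0:H0→d1:-→d2:-→d3:-→d4:-→d5:-→d6:-→d7:-→d8:-→d9:-→d10:-→d11:-→d12:-→d13:-→d14:-→d15:-→d16:-→d17:-→d18:-→d19:-→d20:-→d21:-→d22:-→d23:-→d24:-→d25:-→d26:-→d27:-→d28:-→d29:-→d30:-→d31:-→d32:H1  best=H1
  + 194.106.0.0/20 (H2) depth=20
  + 194.106.0.0/20 (H2) depth=20
  ? 194.106.10.84  path d0:H0→d1:-→d2:-→d3:-→d4:-→d5:-→d6:-→d7:-→d8:-→d9:-→d10:-→d11:-→d12:-→d13:-→d14:-→d15:-→d16:-→d17:-→d18:-→d19:-→d20:H2→d21:-→d22:-→d23:-→d24:-→d25:-→d26:-→d27:-→d28:-→d29:-→d30:-→d31:-→d32:H1  best=H1
  ? 69.7.217.83  path d0:H0→d1:-→d2:-→d3:-→d4:-→d5:-→d6:-→d7:-→d8:-→d9:-→d10:-→d11:-→d12:-→d13:-→d14:-→d15:-→d16:-→d17:-→d18:-→d19:-→d20:-→d21:-→d22:-→d23:-→d24:H2→d25:-→d26:-→d27:-→d28:H0  best=H0
  + 194.0.0.0/8 (H0) depth=8
  + 69.0.0.0/12 (H0) depth=12
  + 0.0.0.0/0 (H3) depth=0
  + 194.96.0.0/12 (H3) depth=12
  + 69.0.0.0/12 (H3) depth=12
  ? 69.7.217.34  path d0:H3→d1:-→d2:-→d3:-→d4:-→d5:-→d6:-→d7:-→d8:-→d9:-→d10:-→d11:-→d12:H3→d13:-→d14:-→d15:-→d16:-→d17:-→d18:-→d19:-→d20:-→d21:-→d22:-→d23:-→d24:H2→d25:-  best=H2
  - 0.0.0.0/0 clear@0

== LOOKUPS ==
["H1","H0","H1","H1","H0","H2"]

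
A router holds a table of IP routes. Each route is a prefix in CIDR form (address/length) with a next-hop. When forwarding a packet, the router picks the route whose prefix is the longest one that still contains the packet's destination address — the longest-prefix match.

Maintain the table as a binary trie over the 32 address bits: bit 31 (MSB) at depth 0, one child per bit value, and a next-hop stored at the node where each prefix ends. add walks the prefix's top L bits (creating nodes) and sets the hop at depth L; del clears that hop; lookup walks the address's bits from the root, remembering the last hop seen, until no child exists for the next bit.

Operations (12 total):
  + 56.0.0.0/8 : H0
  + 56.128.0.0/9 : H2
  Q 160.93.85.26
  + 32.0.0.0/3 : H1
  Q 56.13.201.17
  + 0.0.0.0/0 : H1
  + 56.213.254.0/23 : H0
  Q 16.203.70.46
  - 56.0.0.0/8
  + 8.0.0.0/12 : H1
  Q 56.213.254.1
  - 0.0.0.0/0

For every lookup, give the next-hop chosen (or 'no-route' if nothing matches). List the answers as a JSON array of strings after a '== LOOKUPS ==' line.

Process each operation:
  add 56.0.0.0/8 -> H0 at depth 8
  add 56.128.0.0/9 -> H2 at depth 9
  Q 160.93.85.26: descend ε ; hops seen [∅] ; pick no-route
  add 32.0.0.0/3 -> H1 at depth 3
  Q 56.13.201.17: descend 00111000 ; hops seen [H1,H0] ; pick H0
  add 0.0.0.0/0 -> H1 at depth 0
  add 56.213.254.0/23 -> H0 at depth 23
  Q 16.203.70.46: descend 00 ; hops seen [H1] ; pick H1
  del 56.0.0.0/8 (clear depth 8)
  add 8.0.0.0/12 -> H1 at depth 12
  Q 56.213.254.1: descend 00111000110101011111111 ; hops seen [H1,H1,H2,H0] ; pick H0
  del 0.0.0.0/0 (clear depth 0)

== LOOKUPS ==
["no-route","H0","H1","H0"]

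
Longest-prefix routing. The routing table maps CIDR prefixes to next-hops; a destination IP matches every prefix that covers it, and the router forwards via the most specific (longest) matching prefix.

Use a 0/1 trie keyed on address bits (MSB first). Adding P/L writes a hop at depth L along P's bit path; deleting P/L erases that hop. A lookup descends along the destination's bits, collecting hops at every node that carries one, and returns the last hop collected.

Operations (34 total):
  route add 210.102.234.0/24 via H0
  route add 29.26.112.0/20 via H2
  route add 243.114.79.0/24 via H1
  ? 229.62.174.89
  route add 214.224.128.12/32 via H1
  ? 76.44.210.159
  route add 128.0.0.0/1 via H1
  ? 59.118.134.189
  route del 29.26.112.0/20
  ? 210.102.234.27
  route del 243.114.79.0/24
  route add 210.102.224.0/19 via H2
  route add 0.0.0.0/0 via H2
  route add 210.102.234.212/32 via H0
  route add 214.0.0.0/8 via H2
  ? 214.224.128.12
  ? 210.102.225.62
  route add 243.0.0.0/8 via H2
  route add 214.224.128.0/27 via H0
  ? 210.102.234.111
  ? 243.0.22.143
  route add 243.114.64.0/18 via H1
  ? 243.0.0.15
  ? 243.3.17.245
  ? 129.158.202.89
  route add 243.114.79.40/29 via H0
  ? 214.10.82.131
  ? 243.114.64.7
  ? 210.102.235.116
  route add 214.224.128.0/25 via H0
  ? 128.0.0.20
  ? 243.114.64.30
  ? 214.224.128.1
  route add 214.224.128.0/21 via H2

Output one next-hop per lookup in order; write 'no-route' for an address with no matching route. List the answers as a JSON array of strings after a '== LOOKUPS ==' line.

Process each operation:
  + 210.102.234.0/24 (H0) depth=24
  + 29.26.112.0/20 (H2) depth=20
  + 243.114.79.0/24 (H1) depth=24
  ? 229.62.174.89  path d0:-→d1:-→d2:-→d3:-  best=no-route
  + 214.224.128.12/32 (H1) depth=32
  ? 76.44.210.159  path d0:-→d1:-  best=no-route
  + 128.0.0.0/1 (H1) depth=1
  ? 59.118.134.189  path d0:-→d1:-→d2:-  best=no-route
  del 29.26.112.0/20 (clear depth 20)
  ? 210.102.234.27  path d0:-→d1:H1→d2:-→d3:-→d4:-→d5:-→d6:-→d7:-→d8:-→d9:-→d10:-→d11:-→d12:-→d13:-→d14:-→d15:-→d16:-→d17:-→d18:-→d19:-→d20:-→d21:-→d22:-→d23:-→d24:H0  best=H0
  del 243.114.79.0/24 (clear depth 24)
  + 210.102.224.0/19 (H2) depth=19
  + 0.0.0.0/0 (H2) depth=0
  + 210.102.234.212/32 (H0) depth=32
  + 214.0.0.0/8 (H2) depth=8
  ? 214.224.128.12  path d0:H2→d1:H1→d2:-→d3:-→d4:-→d5:-→d6:-→d7:-→d8:H2→d9:-→d10:-→d11:-→d12:-→d13:-→d14:-→d15:-→d16:-→d17:-→d18:-→d19:-→d20:-→d21:-→d22:-→d23:-→d24:-→d25:-→d26:-→d27:-→d28:-→d29:-→d30:-→d31:-→d32:H1  best=H1
  ? 210.102.225.62  path d0:H2→d1:H1→d2:-→d3:-→d4:-→d5:-→d6:-→d7:-→d8:-→d9:-→d10:-→d11:-→d12:-→d13:-→d14:-→d15:-→d16:-→d17:-→d18:-→d19:H2→d20:-  best=H2
  + 243.0.0.0/8 (H2) depth=8
  + 214.224.128.0/27 (H0) depth=27
  ? 210.102.234.111  path d0:H2→d1:H1→d2:-→d3:-→d4:-→d5:-→d6:-→d7:-→d8:-→d9:-→d10:-→d11:-→d12:-→d13:-→d14:-→d15:-→d16:-→d17:-→d18:-→d19:H2→d20:-→d21:-→d22:-→d23:-→d24:H0  best=H0
  ? 243.0.22.143  path d0:H2→d1:H1→d2:-→d3:-→d4:-→d5:-→d6:-→d7:-→d8:H2→d9:-  best=H2
  + 243.114.64.0/18 (H1) depth=18
  ? 243.0.0.15  path d0:H2→d1:H1→d2:-→d3:-→d4:-→d5:-→d6:-→d7:-→d8:H2→d9:-  best=H2
  ? 243.3.17.245  path d0:H2→d1:H1→d2:-→d3:-→d4:-→d5:-→d6:-→d7:-→d8:H2→d9:-  best=H2
  ? 129.158.202.89  path d0:H2→d1:H1  best=H1
  + 243.114.79.40/29 (H0) depth=29
  ? 214.10.82.131  path d0:H2→d1:H1→d2:-→d3:-→d4:-→d5:-→d6:-→d7:-→d8:H2  best=H2
  ? 243.114.64.7  path d0:H2→d1:H1→d2:-→d3:-→d4:-→d5:-→d6:-→d7:-→d8:H2→d9:-→d10:-→d11:-→d12:-→d13:-→d14:-→d15:-→d16:-→d17:-→d18:H1→d19:-→d20:-  best=H1
  ? 210.102.235.116  path d0:H2→d1:H1→d2:-→d3:-→d4:-→d5:-→d6:-→d7:-→d8:-→d9:-→d10:-→d11:-→d12:-→d13:-→d14:-→d15:-→d16:-→d17:-→d18:-→d19:H2→d20:-→d21:-→d22:-→d23:-  best=H2
  + 214.224.128.0/25 (H0) depth=25
  ? 128.0.0.20  path d0:H2→d1:H1  best=H1
  ? 243.114.64.30  path d0:H2→d1:H1→d2:-→d3:-→d4:-→d5:-→d6:-→d7:-→d8:H2→d9:-→d10:-→d11:-→d12:-→d13:-→d14:-→d15:-→d16:-→d17:-→d18:H1→d19:-→d20:-  best=H1
  ? 214.224.128.1  path d0:H2→d1:H1→d2:-→d3:-→d4:-→d5:-→d6:-→d7:-→d8:H2→d9:-→d10:-→d11:-→d12:-→d13:-→d14:-→d15:-→d16:-→d17:-→d18:-→d19:-→d20:-→d21:-→d22:-→d23:-→d24:-→d25:H0→d26:-→d27:H0→d28:-  best=H0
  + 214.224.128.0/21 (H2) depth=21

== LOOKUPS ==
["no-route","no-route","no-route","H0","H1","H2","H0","H2","H2","H2","H1","H2","H1","H2","H1","H1","H0"]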